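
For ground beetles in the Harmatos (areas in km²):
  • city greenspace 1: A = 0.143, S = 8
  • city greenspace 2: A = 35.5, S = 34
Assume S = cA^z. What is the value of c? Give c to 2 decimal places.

13.33

z = ln(S₂/S₁) / ln(A₂/A₁) = ln(34/8) / ln(35.5/0.143) = 1.4469 / 5.5144 = 0.2624
c = S₁ / A₁^z = 8 / 0.143^0.2624 = 8 / 0.6003 = 13.33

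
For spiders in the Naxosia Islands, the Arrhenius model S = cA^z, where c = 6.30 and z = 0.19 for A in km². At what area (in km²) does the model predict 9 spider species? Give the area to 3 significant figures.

9 = 6.3 × A^0.19  ⇒  A^0.19 = 9/6.3 = 1.429
ln A = ln(1.429) / 0.19 = 0.3567 / 0.19 = 1.8772
A = e^1.8772 ≈ 6.535 km²

6.54 km²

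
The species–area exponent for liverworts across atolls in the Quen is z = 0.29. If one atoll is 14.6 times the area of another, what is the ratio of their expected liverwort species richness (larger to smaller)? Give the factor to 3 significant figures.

2.18

S₂/S₁ = (A₂/A₁)^z = 14.6^0.29
ln(S₂/S₁) = 0.29 × ln 14.6 = 0.29 × 2.6810 = 0.7775
S₂/S₁ = e^0.7775 ≈ 2.176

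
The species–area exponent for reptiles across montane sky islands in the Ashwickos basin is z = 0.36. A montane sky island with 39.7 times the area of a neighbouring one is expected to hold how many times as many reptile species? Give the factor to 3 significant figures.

S₂/S₁ = (A₂/A₁)^z = 39.7^0.36
ln(S₂/S₁) = 0.36 × ln 39.7 = 0.36 × 3.6814 = 1.3253
S₂/S₁ = e^1.3253 ≈ 3.763

3.76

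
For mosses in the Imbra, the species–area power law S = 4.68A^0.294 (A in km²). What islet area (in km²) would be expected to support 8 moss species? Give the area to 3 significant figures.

6.19 km²

8 = 4.68 × A^0.294  ⇒  A^0.294 = 8/4.68 = 1.709
ln A = ln(1.709) / 0.294 = 0.5361 / 0.294 = 1.8236
A = e^1.8236 ≈ 6.194 km²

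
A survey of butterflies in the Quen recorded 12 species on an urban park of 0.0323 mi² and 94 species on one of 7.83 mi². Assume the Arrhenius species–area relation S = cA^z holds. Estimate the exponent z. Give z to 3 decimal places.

0.375

Taking logs: ln S = ln c + z ln A, so z = (ln S₂ − ln S₁)/(ln A₂ − ln A₁).
z = ln(94/12) / ln(7.83/0.0323) = ln(7.833) / ln(242.4) = 2.0584 / 5.4907 = 0.3749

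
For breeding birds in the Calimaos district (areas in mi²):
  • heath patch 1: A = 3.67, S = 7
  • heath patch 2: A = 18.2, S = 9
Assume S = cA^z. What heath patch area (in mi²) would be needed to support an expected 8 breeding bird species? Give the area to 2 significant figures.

8.6 mi²

z = ln(9/7) / ln(18.2/3.67) = 0.2513 / 1.6012 = 0.1570
c = 7 / 3.67^0.1570 = 7 / 1.226 = 5.708
A = (8/5.708)^(1/0.1570) ⇒ ln A = ln(1.402)/0.1570 = 2.1510
A = e^2.1510 ≈ 8.593 mi²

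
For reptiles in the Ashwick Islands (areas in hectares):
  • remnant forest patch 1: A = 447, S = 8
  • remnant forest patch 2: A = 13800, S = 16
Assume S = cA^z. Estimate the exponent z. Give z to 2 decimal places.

0.20

Taking logs: ln S = ln c + z ln A, so z = (ln S₂ − ln S₁)/(ln A₂ − ln A₁).
z = ln(16/8) / ln(13800/447) = ln(2) / ln(30.87) = 0.6931 / 3.4299 = 0.2021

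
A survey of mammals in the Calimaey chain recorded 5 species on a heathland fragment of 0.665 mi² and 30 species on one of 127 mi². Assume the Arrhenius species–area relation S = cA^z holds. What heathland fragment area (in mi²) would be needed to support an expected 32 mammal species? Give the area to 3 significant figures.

z = ln(30/5) / ln(127/0.665) = 1.7918 / 5.2522 = 0.3411
c = 5 / 0.665^0.3411 = 5 / 0.8701 = 5.747
A = (32/5.747)^(1/0.3411) ⇒ ln A = ln(5.568)/0.3411 = 5.0334
A = e^5.0334 ≈ 153.4 mi²

153 mi²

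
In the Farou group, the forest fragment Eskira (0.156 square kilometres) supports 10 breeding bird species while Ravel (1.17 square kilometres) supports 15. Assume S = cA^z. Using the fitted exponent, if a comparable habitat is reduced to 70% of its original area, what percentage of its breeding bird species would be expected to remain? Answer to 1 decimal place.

z = ln(15/10) / ln(1.17/0.156) = 0.4055 / 2.0149 = 0.2012
S_new/S_old = (A_new/A_old)^z = 0.7^0.2012 = exp(0.2012 × -0.3567) = 0.9307

93.1%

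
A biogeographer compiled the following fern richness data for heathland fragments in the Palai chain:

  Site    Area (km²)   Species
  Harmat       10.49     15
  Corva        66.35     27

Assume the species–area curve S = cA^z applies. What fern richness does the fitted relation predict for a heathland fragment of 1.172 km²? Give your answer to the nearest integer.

7

z = ln(27/15) / ln(66.35/10.49) = 0.5878 / 1.8445 = 0.3187
c = 15 / 10.49^0.3187 = 15 / 2.115 = 7.093
S₃ = 7.093 × 1.172^0.3187 = 7.093 × 1.052 ≈ 7.461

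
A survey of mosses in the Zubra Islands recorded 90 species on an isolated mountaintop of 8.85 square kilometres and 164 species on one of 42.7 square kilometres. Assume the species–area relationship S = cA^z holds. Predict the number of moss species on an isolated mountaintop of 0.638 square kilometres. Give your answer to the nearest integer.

33

z = ln(164/90) / ln(42.7/8.85) = 0.6001 / 1.5738 = 0.3813
c = 90 / 8.85^0.3813 = 90 / 2.296 = 39.19
S₃ = 39.19 × 0.638^0.3813 = 39.19 × 0.8425 ≈ 33.02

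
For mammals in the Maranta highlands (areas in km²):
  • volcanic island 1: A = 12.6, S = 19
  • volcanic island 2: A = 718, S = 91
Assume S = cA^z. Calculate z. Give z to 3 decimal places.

0.387

Taking logs: ln S = ln c + z ln A, so z = (ln S₂ − ln S₁)/(ln A₂ − ln A₁).
z = ln(91/19) / ln(718/12.6) = ln(4.789) / ln(56.98) = 1.5664 / 4.0428 = 0.3875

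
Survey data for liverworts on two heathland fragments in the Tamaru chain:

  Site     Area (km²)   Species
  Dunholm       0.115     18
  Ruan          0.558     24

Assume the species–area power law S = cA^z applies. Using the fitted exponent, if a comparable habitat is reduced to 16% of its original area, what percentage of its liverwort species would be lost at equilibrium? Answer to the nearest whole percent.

28%

z = ln(24/18) / ln(0.558/0.115) = 0.2877 / 1.5794 = 0.1821
S_new/S_old = (A_new/A_old)^z = 0.16^0.1821 = exp(0.1821 × -1.8326) = 0.7162
Fraction lost = 1 − 0.7162 = 0.2838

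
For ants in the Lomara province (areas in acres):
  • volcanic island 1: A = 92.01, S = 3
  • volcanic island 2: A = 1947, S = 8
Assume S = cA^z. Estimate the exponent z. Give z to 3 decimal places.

Taking logs: ln S = ln c + z ln A, so z = (ln S₂ − ln S₁)/(ln A₂ − ln A₁).
z = ln(8/3) / ln(1947/92.01) = ln(2.667) / ln(21.16) = 0.9808 / 3.0521 = 0.3214

0.321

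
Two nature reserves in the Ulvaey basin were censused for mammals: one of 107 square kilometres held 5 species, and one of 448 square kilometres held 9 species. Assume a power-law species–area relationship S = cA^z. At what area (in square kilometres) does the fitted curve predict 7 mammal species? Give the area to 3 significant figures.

z = ln(9/5) / ln(448/107) = 0.5878 / 1.4320 = 0.4105
c = 5 / 107^0.4105 = 5 / 6.808 = 0.7344
A = (7/0.7344)^(1/0.4105) ⇒ ln A = ln(9.531)/0.4105 = 5.4925
A = e^5.4925 ≈ 242.9 square kilometres

243 square kilometres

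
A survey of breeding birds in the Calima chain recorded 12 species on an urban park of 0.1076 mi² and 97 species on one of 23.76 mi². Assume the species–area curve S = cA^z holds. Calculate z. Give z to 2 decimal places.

0.39

Taking logs: ln S = ln c + z ln A, so z = (ln S₂ − ln S₁)/(ln A₂ − ln A₁).
z = ln(97/12) / ln(23.76/0.1076) = ln(8.083) / ln(220.8) = 2.0898 / 5.3973 = 0.3872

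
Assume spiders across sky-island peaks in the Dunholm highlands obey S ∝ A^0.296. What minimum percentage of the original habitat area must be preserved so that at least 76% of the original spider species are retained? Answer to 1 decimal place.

Need (A_new/A_old)^0.296 = 0.76, so A_new/A_old = 0.76^(1/0.296) = 0.76^3.378
ln(A_new/A_old) = ln 0.76 / 0.296 = -0.2744 / 0.296 = -0.9272
A_new/A_old = e^-0.9272 ≈ 0.3957

39.6%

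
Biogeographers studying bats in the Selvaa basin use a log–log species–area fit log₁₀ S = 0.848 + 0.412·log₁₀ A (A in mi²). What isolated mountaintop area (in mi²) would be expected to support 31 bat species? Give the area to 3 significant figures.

36.4 mi²

31 = 7.047 × A^0.412  ⇒  A^0.412 = 31/7.047 = 4.399
ln A = ln(4.399) / 0.412 = 1.4814 / 0.412 = 3.5956
A = e^3.5956 ≈ 36.44 mi²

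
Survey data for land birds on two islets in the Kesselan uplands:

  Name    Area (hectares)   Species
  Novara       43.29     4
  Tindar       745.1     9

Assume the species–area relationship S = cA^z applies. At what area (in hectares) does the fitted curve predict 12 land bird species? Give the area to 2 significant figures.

2000 hectares

z = ln(9/4) / ln(745.1/43.29) = 0.8109 / 2.8456 = 0.2850
c = 4 / 43.29^0.2850 = 4 / 2.926 = 1.367
A = (12/1.367)^(1/0.2850) ⇒ ln A = ln(8.779)/0.2850 = 7.6230
A = e^7.6230 ≈ 2045 hectares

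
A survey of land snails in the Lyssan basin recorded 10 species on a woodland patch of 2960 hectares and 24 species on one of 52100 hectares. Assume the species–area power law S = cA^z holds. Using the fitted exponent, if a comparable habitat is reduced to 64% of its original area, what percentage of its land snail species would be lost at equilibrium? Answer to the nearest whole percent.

z = ln(24/10) / ln(52100/2960) = 0.8755 / 2.8680 = 0.3053
S_new/S_old = (A_new/A_old)^z = 0.64^0.3053 = exp(0.3053 × -0.4463) = 0.8726
Fraction lost = 1 − 0.8726 = 0.1274

13%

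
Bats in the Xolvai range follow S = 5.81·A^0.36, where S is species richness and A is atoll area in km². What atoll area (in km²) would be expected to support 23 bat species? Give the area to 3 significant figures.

45.7 km²

23 = 5.81 × A^0.36  ⇒  A^0.36 = 23/5.81 = 3.959
ln A = ln(3.959) / 0.36 = 1.3759 / 0.36 = 3.8220
A = e^3.8220 ≈ 45.69 km²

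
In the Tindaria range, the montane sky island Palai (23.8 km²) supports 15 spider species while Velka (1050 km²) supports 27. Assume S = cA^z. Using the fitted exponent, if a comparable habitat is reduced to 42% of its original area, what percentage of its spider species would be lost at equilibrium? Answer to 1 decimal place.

12.6%

z = ln(27/15) / ln(1050/23.8) = 0.5878 / 3.7869 = 0.1552
S_new/S_old = (A_new/A_old)^z = 0.42^0.1552 = exp(0.1552 × -0.8675) = 0.874
Fraction lost = 1 − 0.874 = 0.126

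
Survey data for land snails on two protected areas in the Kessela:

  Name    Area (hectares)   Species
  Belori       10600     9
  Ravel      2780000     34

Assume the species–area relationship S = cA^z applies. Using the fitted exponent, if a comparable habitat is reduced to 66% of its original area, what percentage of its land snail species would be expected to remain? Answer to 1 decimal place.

90.6%

z = ln(34/9) / ln(2780000/10600) = 1.3291 / 5.5694 = 0.2387
S_new/S_old = (A_new/A_old)^z = 0.66^0.2387 = exp(0.2387 × -0.4155) = 0.9056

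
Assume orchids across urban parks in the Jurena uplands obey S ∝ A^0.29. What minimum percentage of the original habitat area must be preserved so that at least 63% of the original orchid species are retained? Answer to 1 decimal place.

Need (A_new/A_old)^0.29 = 0.63, so A_new/A_old = 0.63^(1/0.29) = 0.63^3.448
ln(A_new/A_old) = ln 0.63 / 0.29 = -0.4620 / 0.29 = -1.5932
A_new/A_old = e^-1.5932 ≈ 0.2033

20.3%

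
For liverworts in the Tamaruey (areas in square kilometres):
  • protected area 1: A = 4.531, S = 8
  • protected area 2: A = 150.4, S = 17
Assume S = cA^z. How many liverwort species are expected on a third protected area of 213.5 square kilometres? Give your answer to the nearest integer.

z = ln(17/8) / ln(150.4/4.531) = 0.7538 / 3.5024 = 0.2152
c = 8 / 4.531^0.2152 = 8 / 1.384 = 5.779
S₃ = 5.779 × 213.5^0.2152 = 5.779 × 3.172 ≈ 18.33

18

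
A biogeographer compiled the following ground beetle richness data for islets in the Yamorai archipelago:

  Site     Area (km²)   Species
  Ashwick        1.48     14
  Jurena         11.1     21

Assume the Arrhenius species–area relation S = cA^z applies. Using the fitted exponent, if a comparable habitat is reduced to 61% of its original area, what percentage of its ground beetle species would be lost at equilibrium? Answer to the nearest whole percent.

z = ln(21/14) / ln(11.1/1.48) = 0.4055 / 2.0149 = 0.2012
S_new/S_old = (A_new/A_old)^z = 0.61^0.2012 = exp(0.2012 × -0.4943) = 0.9053
Fraction lost = 1 − 0.9053 = 0.09468

9%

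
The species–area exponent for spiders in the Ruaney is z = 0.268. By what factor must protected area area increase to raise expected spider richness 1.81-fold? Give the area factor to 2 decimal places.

9.15

(A₂/A₁)^0.268 = 1.81, so A₂/A₁ = 1.81^(1/0.268) = 1.81^3.731
ln(A₂/A₁) = ln 1.81 / 0.268 = 0.5933 / 0.268 = 2.2139
A₂/A₁ = e^2.2139 ≈ 9.151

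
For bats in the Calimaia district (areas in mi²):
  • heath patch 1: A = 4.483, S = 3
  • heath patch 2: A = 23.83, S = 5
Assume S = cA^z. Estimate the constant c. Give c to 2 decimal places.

1.90

z = ln(S₂/S₁) / ln(A₂/A₁) = ln(5/3) / ln(23.83/4.483) = 0.5108 / 1.6707 = 0.3058
c = S₁ / A₁^z = 3 / 4.483^0.3058 = 3 / 1.582 = 1.896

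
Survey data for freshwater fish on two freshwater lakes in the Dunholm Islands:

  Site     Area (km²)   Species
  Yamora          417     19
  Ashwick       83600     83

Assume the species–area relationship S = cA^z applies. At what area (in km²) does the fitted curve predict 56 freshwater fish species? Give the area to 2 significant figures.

20000 km²

z = ln(83/19) / ln(83600/417) = 1.4744 / 5.3007 = 0.2782
c = 19 / 417^0.2782 = 19 / 5.355 = 3.548
A = (56/3.548)^(1/0.2782) ⇒ ln A = ln(15.78)/0.2782 = 9.9191
A = e^9.9191 ≈ 20316 km²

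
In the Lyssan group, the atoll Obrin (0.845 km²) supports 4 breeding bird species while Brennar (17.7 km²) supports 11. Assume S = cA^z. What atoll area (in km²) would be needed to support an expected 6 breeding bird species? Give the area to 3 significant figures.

z = ln(11/4) / ln(17.7/0.845) = 1.0116 / 3.0420 = 0.3325
c = 4 / 0.845^0.3325 = 4 / 0.9455 = 4.23
A = (6/4.23)^(1/0.3325) ⇒ ln A = ln(1.418)/0.3325 = 1.0509
A = e^1.0509 ≈ 2.86 km²

2.86 km²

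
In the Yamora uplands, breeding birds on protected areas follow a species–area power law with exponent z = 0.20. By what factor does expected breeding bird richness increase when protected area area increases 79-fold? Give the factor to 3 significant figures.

2.40

S₂/S₁ = (A₂/A₁)^z = 79^0.2
ln(S₂/S₁) = 0.2 × ln 79 = 0.2 × 4.3694 = 0.8739
S₂/S₁ = e^0.8739 ≈ 2.396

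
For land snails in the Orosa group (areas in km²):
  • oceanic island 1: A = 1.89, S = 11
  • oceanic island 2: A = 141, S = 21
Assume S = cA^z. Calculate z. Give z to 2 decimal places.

Taking logs: ln S = ln c + z ln A, so z = (ln S₂ − ln S₁)/(ln A₂ − ln A₁).
z = ln(21/11) / ln(141/1.89) = ln(1.909) / ln(74.6) = 0.6466 / 4.3122 = 0.1500

0.15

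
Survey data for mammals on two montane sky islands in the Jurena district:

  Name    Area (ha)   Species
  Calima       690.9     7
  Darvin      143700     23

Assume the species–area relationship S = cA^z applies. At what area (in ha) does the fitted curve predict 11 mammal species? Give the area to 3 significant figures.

5250 ha

z = ln(23/7) / ln(143700/690.9) = 1.1896 / 5.3375 = 0.2229
c = 7 / 690.9^0.2229 = 7 / 4.294 = 1.63
A = (11/1.63)^(1/0.2229) ⇒ ln A = ln(6.747)/0.2229 = 8.5660
A = e^8.5660 ≈ 5250 ha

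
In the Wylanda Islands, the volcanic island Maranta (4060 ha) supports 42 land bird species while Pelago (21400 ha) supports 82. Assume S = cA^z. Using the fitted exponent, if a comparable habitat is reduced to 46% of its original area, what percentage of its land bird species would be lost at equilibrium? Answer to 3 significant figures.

z = ln(82/42) / ln(21400/4060) = 0.6690 / 1.6622 = 0.4025
S_new/S_old = (A_new/A_old)^z = 0.46^0.4025 = exp(0.4025 × -0.7765) = 0.7316
Fraction lost = 1 − 0.7316 = 0.2684

26.8%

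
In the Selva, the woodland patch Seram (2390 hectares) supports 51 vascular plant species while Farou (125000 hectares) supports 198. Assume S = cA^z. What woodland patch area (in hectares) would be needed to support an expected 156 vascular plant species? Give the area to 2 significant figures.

62000 hectares

z = ln(198/51) / ln(125000/2390) = 1.3564 / 3.9570 = 0.3428
c = 51 / 2390^0.3428 = 51 / 14.39 = 3.544
A = (156/3.544)^(1/0.3428) ⇒ ln A = ln(44.02)/0.3428 = 11.0406
A = e^11.0406 ≈ 62353 hectares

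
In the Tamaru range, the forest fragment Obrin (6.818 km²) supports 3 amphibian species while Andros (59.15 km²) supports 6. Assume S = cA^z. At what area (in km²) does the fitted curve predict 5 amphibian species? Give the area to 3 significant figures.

z = ln(6/3) / ln(59.15/6.818) = 0.6931 / 2.1605 = 0.3208
c = 3 / 6.818^0.3208 = 3 / 1.851 = 1.621
A = (5/1.621)^(1/0.3208) ⇒ ln A = ln(3.085)/0.3208 = 3.5118
A = e^3.5118 ≈ 33.51 km²

33.5 km²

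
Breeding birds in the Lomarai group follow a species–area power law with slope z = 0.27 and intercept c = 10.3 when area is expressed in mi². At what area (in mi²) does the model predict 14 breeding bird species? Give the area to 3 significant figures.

3.12 mi²

14 = 10.3 × A^0.27  ⇒  A^0.27 = 14/10.3 = 1.359
ln A = ln(1.359) / 0.27 = 0.3069 / 0.27 = 1.1367
A = e^1.1367 ≈ 3.117 mi²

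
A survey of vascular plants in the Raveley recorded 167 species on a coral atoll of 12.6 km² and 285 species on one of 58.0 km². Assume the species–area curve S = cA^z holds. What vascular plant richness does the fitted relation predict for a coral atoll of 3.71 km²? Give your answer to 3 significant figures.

z = ln(285/167) / ln(58/12.6) = 0.5345 / 1.5267 = 0.3501
c = 167 / 12.6^0.3501 = 167 / 2.428 = 68.78
S₃ = 68.78 × 3.71^0.3501 = 68.78 × 1.582 ≈ 108.8

109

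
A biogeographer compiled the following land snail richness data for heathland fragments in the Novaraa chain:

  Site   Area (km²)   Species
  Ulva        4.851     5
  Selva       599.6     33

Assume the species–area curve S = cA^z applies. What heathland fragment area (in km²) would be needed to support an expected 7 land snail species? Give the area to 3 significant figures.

z = ln(33/5) / ln(599.6/4.851) = 1.8871 / 4.8171 = 0.3917
c = 5 / 4.851^0.3917 = 5 / 1.856 = 2.693
A = (7/2.693)^(1/0.3917) ⇒ ln A = ln(2.599)/0.3917 = 2.4381
A = e^2.4381 ≈ 11.45 km²

11.5 km²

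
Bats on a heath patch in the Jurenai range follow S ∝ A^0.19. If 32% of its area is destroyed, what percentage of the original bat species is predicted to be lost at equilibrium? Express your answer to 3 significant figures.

S_new/S_old = (A_new/A_old)^z = 0.68^0.19
= exp(0.19 × ln 0.68) = exp(0.19 × -0.3857) = exp(-0.0733) ≈ 0.9293
Fraction lost = 1 − 0.9293 = 0.07066

7.07%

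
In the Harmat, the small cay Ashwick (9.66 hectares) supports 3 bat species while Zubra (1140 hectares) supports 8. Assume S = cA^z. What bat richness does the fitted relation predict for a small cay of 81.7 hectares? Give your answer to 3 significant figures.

z = ln(8/3) / ln(1140/9.66) = 0.9808 / 4.7708 = 0.2056
c = 3 / 9.66^0.2056 = 3 / 1.594 = 1.882
S₃ = 1.882 × 81.7^0.2056 = 1.882 × 2.472 ≈ 4.653

4.65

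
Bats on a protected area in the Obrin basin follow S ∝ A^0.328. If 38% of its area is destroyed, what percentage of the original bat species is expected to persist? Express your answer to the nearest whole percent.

S_new/S_old = (A_new/A_old)^z = 0.62^0.328
= exp(0.328 × ln 0.62) = exp(0.328 × -0.4780) = exp(-0.1568) ≈ 0.8549

85%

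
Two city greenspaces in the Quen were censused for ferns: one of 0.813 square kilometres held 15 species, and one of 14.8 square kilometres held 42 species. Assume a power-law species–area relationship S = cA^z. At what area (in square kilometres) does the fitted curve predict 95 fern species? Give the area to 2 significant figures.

z = ln(42/15) / ln(14.8/0.813) = 1.0296 / 2.9017 = 0.3548
c = 15 / 0.813^0.3548 = 15 / 0.9292 = 16.14
A = (95/16.14)^(1/0.3548) ⇒ ln A = ln(5.885)/0.3548 = 4.9948
A = e^4.9948 ≈ 147.7 square kilometres

150 square kilometres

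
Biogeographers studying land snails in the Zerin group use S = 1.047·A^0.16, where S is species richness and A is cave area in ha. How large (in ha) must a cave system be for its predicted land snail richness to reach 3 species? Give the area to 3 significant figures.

720 ha

3 = 1.047 × A^0.16  ⇒  A^0.16 = 3/1.047 = 2.865
ln A = ln(2.865) / 0.16 = 1.0527 / 0.16 = 6.5793
A = e^6.5793 ≈ 720 ha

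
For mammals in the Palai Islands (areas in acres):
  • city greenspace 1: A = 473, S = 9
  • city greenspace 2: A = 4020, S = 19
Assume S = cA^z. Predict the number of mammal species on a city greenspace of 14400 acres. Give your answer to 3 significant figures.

29.7

z = ln(19/9) / ln(4020/473) = 0.7472 / 2.1399 = 0.3492
c = 9 / 473^0.3492 = 9 / 8.59 = 1.048
S₃ = 1.048 × 14400^0.3492 = 1.048 × 28.31 ≈ 29.66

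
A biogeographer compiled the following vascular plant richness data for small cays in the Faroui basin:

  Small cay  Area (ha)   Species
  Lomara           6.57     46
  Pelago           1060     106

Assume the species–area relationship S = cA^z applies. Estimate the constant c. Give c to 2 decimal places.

33.77

z = ln(S₂/S₁) / ln(A₂/A₁) = ln(106/46) / ln(1060/6.57) = 0.8348 / 5.0835 = 0.1642
c = S₁ / A₁^z = 46 / 6.57^0.1642 = 46 / 1.362 = 33.77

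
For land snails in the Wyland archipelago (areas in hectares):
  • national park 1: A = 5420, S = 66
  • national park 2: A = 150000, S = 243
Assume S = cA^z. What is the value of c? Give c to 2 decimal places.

z = ln(S₂/S₁) / ln(A₂/A₁) = ln(243/66) / ln(150000/5420) = 1.3034 / 3.3205 = 0.3925
c = S₁ / A₁^z = 66 / 5420^0.3925 = 66 / 29.22 = 2.259

2.26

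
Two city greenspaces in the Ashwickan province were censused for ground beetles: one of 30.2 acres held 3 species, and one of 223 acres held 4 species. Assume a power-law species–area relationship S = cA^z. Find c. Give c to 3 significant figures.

z = ln(S₂/S₁) / ln(A₂/A₁) = ln(4/3) / ln(223/30.2) = 0.2877 / 1.9993 = 0.1439
c = S₁ / A₁^z = 3 / 30.2^0.1439 = 3 / 1.633 = 1.837

1.84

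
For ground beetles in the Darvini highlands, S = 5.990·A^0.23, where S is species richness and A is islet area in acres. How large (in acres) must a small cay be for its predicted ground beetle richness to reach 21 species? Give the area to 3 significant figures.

234 acres

21 = 5.99 × A^0.23  ⇒  A^0.23 = 21/5.99 = 3.506
ln A = ln(3.506) / 0.23 = 1.2544 / 0.23 = 5.4540
A = e^5.4540 ≈ 233.7 acres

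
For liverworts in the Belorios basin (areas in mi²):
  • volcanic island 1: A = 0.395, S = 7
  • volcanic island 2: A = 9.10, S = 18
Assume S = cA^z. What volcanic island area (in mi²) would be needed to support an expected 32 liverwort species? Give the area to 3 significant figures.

z = ln(18/7) / ln(9.1/0.395) = 0.9445 / 3.1371 = 0.3011
c = 7 / 0.395^0.3011 = 7 / 0.7561 = 9.259
A = (32/9.259)^(1/0.3011) ⇒ ln A = ln(3.456)/0.3011 = 4.1194
A = e^4.1194 ≈ 61.52 mi²

61.5 mi²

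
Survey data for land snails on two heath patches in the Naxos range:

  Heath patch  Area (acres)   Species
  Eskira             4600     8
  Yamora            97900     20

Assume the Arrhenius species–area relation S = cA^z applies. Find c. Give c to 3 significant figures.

0.639

z = ln(S₂/S₁) / ln(A₂/A₁) = ln(20/8) / ln(97900/4600) = 0.9163 / 3.0579 = 0.2996
c = S₁ / A₁^z = 8 / 4600^0.2996 = 8 / 12.52 = 0.6391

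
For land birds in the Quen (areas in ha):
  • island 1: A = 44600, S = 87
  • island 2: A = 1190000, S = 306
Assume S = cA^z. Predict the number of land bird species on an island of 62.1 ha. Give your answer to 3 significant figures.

z = ln(306/87) / ln(1190000/44600) = 1.2577 / 3.2840 = 0.3830
c = 87 / 44600^0.3830 = 87 / 60.34 = 1.442
S₃ = 1.442 × 62.1^0.3830 = 1.442 × 4.861 ≈ 7.009

7.01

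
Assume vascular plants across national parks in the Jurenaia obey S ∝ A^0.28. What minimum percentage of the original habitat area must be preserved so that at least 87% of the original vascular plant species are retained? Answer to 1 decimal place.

Need (A_new/A_old)^0.28 = 0.87, so A_new/A_old = 0.87^(1/0.28) = 0.87^3.571
ln(A_new/A_old) = ln 0.87 / 0.28 = -0.1393 / 0.28 = -0.4974
A_new/A_old = e^-0.4974 ≈ 0.6081

60.8%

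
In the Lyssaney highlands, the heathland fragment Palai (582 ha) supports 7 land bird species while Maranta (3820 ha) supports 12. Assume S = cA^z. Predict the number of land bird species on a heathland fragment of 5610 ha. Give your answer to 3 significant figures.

13.4

z = ln(12/7) / ln(3820/582) = 0.5390 / 1.8815 = 0.2865
c = 7 / 582^0.2865 = 7 / 6.195 = 1.13
S₃ = 1.13 × 5610^0.2865 = 1.13 × 11.86 ≈ 13.4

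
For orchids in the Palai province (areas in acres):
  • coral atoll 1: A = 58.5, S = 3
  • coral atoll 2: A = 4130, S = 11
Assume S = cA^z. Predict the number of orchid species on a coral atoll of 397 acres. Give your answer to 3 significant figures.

5.38

z = ln(11/3) / ln(4130/58.5) = 1.2993 / 4.2570 = 0.3052
c = 3 / 58.5^0.3052 = 3 / 3.462 = 0.8665
S₃ = 0.8665 × 397^0.3052 = 0.8665 × 6.211 ≈ 5.382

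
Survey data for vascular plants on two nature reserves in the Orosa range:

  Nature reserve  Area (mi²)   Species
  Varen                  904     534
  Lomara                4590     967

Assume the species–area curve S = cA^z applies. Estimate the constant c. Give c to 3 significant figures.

z = ln(S₂/S₁) / ln(A₂/A₁) = ln(967/534) / ln(4590/904) = 0.5938 / 1.6248 = 0.3655
c = S₁ / A₁^z = 534 / 904^0.3655 = 534 / 12.03 = 44.38

44.4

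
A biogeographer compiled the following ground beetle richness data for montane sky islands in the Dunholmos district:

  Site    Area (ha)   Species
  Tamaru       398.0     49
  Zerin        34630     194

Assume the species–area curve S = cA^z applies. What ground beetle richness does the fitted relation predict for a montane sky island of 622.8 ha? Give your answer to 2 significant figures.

z = ln(194/49) / ln(34630/398) = 1.3760 / 4.4660 = 0.3081
c = 49 / 398^0.3081 = 49 / 6.325 = 7.747
S₃ = 7.747 × 622.8^0.3081 = 7.747 × 7.261 ≈ 56.25

56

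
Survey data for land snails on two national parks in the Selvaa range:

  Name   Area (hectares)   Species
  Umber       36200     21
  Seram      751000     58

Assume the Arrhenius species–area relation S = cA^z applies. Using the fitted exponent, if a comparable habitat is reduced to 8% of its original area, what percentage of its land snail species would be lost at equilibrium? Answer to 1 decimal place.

57.1%

z = ln(58/21) / ln(751000/36200) = 1.0159 / 3.0323 = 0.3350
S_new/S_old = (A_new/A_old)^z = 0.08^0.3350 = exp(0.3350 × -2.5257) = 0.429
Fraction lost = 1 − 0.429 = 0.571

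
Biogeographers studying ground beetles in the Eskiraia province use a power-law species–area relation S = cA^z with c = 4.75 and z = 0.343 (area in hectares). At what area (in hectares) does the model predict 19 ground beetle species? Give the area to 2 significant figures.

19 = 4.75 × A^0.343  ⇒  A^0.343 = 19/4.75 = 4
ln A = ln(4) / 0.343 = 1.3863 / 0.343 = 4.0417
A = e^4.0417 ≈ 56.92 hectares

57 hectares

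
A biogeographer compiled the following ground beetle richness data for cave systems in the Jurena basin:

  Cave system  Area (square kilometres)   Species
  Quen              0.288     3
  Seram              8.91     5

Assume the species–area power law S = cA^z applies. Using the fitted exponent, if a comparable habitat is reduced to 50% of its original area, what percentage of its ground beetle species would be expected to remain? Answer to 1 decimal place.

z = ln(5/3) / ln(8.91/0.288) = 0.5108 / 3.4320 = 0.1488
S_new/S_old = (A_new/A_old)^z = 0.5^0.1488 = exp(0.1488 × -0.6931) = 0.902

90.2%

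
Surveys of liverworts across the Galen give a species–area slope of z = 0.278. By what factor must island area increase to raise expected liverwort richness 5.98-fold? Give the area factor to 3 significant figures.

622

(A₂/A₁)^0.278 = 5.98, so A₂/A₁ = 5.98^(1/0.278) = 5.98^3.597
ln(A₂/A₁) = ln 5.98 / 0.278 = 1.7884 / 0.278 = 6.4332
A₂/A₁ = e^6.4332 ≈ 622.1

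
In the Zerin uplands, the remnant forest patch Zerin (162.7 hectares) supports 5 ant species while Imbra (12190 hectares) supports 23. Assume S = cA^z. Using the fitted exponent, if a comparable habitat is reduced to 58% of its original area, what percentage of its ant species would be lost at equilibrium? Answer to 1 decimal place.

z = ln(23/5) / ln(12190/162.7) = 1.5261 / 4.3165 = 0.3535
S_new/S_old = (A_new/A_old)^z = 0.58^0.3535 = exp(0.3535 × -0.5447) = 0.8248
Fraction lost = 1 − 0.8248 = 0.1752

17.5%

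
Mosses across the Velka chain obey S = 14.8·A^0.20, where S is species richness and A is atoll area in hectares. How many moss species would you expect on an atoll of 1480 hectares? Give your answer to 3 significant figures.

63.7

S = 14.8 × 1480^0.2 = 14.8 × 4.306 ≈ 63.73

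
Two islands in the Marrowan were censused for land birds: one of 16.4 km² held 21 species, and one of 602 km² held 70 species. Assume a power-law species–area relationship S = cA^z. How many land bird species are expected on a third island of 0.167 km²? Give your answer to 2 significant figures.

z = ln(70/21) / ln(602/16.4) = 1.2040 / 3.6030 = 0.3342
c = 21 / 16.4^0.3342 = 21 / 2.547 = 8.246
S₃ = 8.246 × 0.167^0.3342 = 8.246 × 0.5499 ≈ 4.534

4.5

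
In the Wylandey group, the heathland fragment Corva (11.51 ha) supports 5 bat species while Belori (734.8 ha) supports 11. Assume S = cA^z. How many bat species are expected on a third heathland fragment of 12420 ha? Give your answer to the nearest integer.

z = ln(11/5) / ln(734.8/11.51) = 0.7885 / 4.1564 = 0.1897
c = 5 / 11.51^0.1897 = 5 / 1.59 = 3.145
S₃ = 3.145 × 12420^0.1897 = 3.145 × 5.979 ≈ 18.81

19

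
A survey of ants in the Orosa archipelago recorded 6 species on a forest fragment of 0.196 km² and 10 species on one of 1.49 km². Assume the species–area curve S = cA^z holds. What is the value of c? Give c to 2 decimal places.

9.04

z = ln(S₂/S₁) / ln(A₂/A₁) = ln(10/6) / ln(1.49/0.196) = 0.5108 / 2.0284 = 0.2518
c = S₁ / A₁^z = 6 / 0.196^0.2518 = 6 / 0.6634 = 9.045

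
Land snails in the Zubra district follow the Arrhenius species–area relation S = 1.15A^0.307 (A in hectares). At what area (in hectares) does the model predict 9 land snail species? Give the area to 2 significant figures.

810 hectares

9 = 1.15 × A^0.307  ⇒  A^0.307 = 9/1.15 = 7.826
ln A = ln(7.826) / 0.307 = 2.0575 / 0.307 = 6.7018
A = e^6.7018 ≈ 813.9 hectares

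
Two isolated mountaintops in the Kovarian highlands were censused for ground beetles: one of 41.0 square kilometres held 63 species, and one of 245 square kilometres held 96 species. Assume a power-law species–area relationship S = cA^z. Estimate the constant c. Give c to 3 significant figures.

z = ln(S₂/S₁) / ln(A₂/A₁) = ln(96/63) / ln(245/41) = 0.4212 / 1.7877 = 0.2356
c = S₁ / A₁^z = 63 / 41^0.2356 = 63 / 2.399 = 26.26

26.3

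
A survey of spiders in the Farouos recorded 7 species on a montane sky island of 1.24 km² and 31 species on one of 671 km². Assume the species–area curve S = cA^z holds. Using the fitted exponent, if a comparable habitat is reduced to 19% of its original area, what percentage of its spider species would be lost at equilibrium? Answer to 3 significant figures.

z = ln(31/7) / ln(671/1.24) = 1.4881 / 6.2937 = 0.2364
S_new/S_old = (A_new/A_old)^z = 0.19^0.2364 = exp(0.2364 × -1.6607) = 0.6753
Fraction lost = 1 − 0.6753 = 0.3247

32.5%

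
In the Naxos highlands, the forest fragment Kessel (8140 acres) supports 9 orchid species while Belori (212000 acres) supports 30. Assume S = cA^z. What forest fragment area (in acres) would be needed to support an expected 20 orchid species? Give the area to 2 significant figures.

71000 acres

z = ln(30/9) / ln(212000/8140) = 1.2040 / 3.2598 = 0.3693
c = 9 / 8140^0.3693 = 9 / 27.82 = 0.3235
A = (20/0.3235)^(1/0.3693) ⇒ ln A = ln(61.82)/0.3693 = 11.1665
A = e^11.1665 ≈ 70723 acres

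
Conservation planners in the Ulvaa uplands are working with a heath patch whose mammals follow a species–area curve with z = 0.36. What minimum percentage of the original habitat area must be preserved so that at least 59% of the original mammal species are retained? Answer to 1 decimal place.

Need (A_new/A_old)^0.36 = 0.59, so A_new/A_old = 0.59^(1/0.36) = 0.59^2.778
ln(A_new/A_old) = ln 0.59 / 0.36 = -0.5276 / 0.36 = -1.4656
A_new/A_old = e^-1.4656 ≈ 0.2309

23.1%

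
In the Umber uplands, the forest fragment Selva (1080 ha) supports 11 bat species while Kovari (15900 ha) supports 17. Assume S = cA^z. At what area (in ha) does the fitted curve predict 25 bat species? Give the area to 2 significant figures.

170000 ha

z = ln(17/11) / ln(15900/1080) = 0.4353 / 2.6894 = 0.1619
c = 11 / 1080^0.1619 = 11 / 3.097 = 3.551
A = (25/3.551)^(1/0.1619) ⇒ ln A = ln(7.04)/0.1619 = 12.0567
A = e^12.0567 ≈ 172243 ha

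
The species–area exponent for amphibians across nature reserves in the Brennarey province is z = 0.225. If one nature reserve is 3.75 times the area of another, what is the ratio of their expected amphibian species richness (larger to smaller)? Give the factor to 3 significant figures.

S₂/S₁ = (A₂/A₁)^z = 3.75^0.225
ln(S₂/S₁) = 0.225 × ln 3.75 = 0.225 × 1.3218 = 0.2974
S₂/S₁ = e^0.2974 ≈ 1.346

1.35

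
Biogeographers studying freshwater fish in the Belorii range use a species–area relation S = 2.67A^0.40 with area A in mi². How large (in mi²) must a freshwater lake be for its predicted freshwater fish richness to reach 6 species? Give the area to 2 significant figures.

7.6 mi²

6 = 2.67 × A^0.4  ⇒  A^0.4 = 6/2.67 = 2.247
ln A = ln(2.247) / 0.4 = 0.8097 / 0.4 = 2.0242
A = e^2.0242 ≈ 7.57 mi²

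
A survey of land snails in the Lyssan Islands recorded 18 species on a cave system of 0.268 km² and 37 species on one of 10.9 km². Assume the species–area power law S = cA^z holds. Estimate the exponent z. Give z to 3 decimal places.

Taking logs: ln S = ln c + z ln A, so z = (ln S₂ − ln S₁)/(ln A₂ − ln A₁).
z = ln(37/18) / ln(10.9/0.268) = ln(2.056) / ln(40.67) = 0.7205 / 3.7055 = 0.1945

0.194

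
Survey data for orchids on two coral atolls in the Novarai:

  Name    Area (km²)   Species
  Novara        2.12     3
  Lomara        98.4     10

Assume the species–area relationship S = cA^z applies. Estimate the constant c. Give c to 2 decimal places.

z = ln(S₂/S₁) / ln(A₂/A₁) = ln(10/3) / ln(98.4/2.12) = 1.2040 / 3.8376 = 0.3137
c = S₁ / A₁^z = 3 / 2.12^0.3137 = 3 / 1.266 = 2.37

2.37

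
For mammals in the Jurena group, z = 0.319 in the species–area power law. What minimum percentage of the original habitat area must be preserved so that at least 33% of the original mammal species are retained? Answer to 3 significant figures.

3.09%

Need (A_new/A_old)^0.319 = 0.33, so A_new/A_old = 0.33^(1/0.319) = 0.33^3.135
ln(A_new/A_old) = ln 0.33 / 0.319 = -1.1087 / 0.319 = -3.4754
A_new/A_old = e^-3.4754 ≈ 0.03095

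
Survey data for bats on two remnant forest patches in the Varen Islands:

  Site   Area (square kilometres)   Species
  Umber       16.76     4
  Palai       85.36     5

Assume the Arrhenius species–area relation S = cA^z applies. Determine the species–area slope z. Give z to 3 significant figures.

0.137

Taking logs: ln S = ln c + z ln A, so z = (ln S₂ − ln S₁)/(ln A₂ − ln A₁).
z = ln(5/4) / ln(85.36/16.76) = ln(1.25) / ln(5.093) = 0.2231 / 1.6279 = 0.1371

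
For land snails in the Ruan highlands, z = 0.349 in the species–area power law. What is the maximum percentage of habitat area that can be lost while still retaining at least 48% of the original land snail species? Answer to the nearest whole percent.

88%

Need (A_new/A_old)^0.349 = 0.48, so A_new/A_old = 0.48^(1/0.349) = 0.48^2.865
ln(A_new/A_old) = ln 0.48 / 0.349 = -0.7340 / 0.349 = -2.1031
A_new/A_old = e^-2.1031 ≈ 0.1221
Fraction that can be lost = 1 − 0.1221 = 0.8779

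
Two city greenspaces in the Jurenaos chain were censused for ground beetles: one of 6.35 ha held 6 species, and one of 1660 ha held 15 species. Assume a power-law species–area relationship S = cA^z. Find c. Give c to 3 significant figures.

4.43

z = ln(S₂/S₁) / ln(A₂/A₁) = ln(15/6) / ln(1660/6.35) = 0.9163 / 5.5661 = 0.1646
c = S₁ / A₁^z = 6 / 6.35^0.1646 = 6 / 1.356 = 4.426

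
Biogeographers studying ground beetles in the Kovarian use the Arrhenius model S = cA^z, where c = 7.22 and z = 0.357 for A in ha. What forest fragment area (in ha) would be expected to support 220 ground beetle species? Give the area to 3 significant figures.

220 = 7.22 × A^0.357  ⇒  A^0.357 = 220/7.22 = 30.47
ln A = ln(30.47) / 0.357 = 3.4168 / 0.357 = 9.5708
A = e^9.5708 ≈ 14340 ha

14300 ha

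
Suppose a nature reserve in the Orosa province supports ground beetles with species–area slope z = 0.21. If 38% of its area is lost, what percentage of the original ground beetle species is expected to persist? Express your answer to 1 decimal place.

S_new/S_old = (A_new/A_old)^z = 0.62^0.21
= exp(0.21 × ln 0.62) = exp(0.21 × -0.4780) = exp(-0.1004) ≈ 0.9045

90.4%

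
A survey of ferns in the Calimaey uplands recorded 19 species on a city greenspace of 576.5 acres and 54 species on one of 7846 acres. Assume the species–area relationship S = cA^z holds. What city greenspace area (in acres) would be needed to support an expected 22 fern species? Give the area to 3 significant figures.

832 acres

z = ln(54/19) / ln(7846/576.5) = 1.0445 / 2.6108 = 0.4001
c = 19 / 576.5^0.4001 = 19 / 12.72 = 1.493
A = (22/1.493)^(1/0.4001) ⇒ ln A = ln(14.73)/0.4001 = 6.7234
A = e^6.7234 ≈ 831.6 acres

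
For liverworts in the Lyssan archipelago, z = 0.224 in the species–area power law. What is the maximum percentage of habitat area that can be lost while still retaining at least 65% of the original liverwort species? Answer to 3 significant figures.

Need (A_new/A_old)^0.224 = 0.65, so A_new/A_old = 0.65^(1/0.224) = 0.65^4.464
ln(A_new/A_old) = ln 0.65 / 0.224 = -0.4308 / 0.224 = -1.9231
A_new/A_old = e^-1.9231 ≈ 0.1461
Fraction that can be lost = 1 − 0.1461 = 0.8539

85.4%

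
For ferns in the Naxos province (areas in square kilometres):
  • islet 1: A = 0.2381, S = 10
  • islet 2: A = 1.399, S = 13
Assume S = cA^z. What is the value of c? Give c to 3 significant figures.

12.4

z = ln(S₂/S₁) / ln(A₂/A₁) = ln(13/10) / ln(1.399/0.2381) = 0.2624 / 1.7708 = 0.1482
c = S₁ / A₁^z = 10 / 0.2381^0.1482 = 10 / 0.8085 = 12.37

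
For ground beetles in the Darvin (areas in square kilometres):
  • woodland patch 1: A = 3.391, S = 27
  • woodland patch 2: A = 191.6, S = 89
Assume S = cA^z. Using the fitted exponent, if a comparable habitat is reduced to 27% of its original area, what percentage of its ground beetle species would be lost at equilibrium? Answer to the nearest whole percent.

32%

z = ln(89/27) / ln(191.6/3.391) = 1.1928 / 4.0343 = 0.2957
S_new/S_old = (A_new/A_old)^z = 0.27^0.2957 = exp(0.2957 × -1.3093) = 0.679
Fraction lost = 1 − 0.679 = 0.321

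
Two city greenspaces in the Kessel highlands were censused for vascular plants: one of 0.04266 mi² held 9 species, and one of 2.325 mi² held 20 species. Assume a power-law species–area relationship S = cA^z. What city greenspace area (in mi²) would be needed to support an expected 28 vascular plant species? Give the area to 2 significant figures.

z = ln(20/9) / ln(2.325/0.04266) = 0.7985 / 3.9982 = 0.1997
c = 9 / 0.04266^0.1997 = 9 / 0.5326 = 16.9
A = (28/16.9)^(1/0.1997) ⇒ ln A = ln(1.657)/0.1997 = 2.5285
A = e^2.5285 ≈ 12.53 mi²

13 mi²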